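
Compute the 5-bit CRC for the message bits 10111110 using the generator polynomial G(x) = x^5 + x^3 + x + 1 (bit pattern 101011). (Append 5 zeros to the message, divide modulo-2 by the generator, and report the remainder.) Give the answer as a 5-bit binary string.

Append 5 zeros: 1011111000000. Divide by 101011 (XOR where the leading bit is 1):
  pos 0: 101111 XOR 101011 = 000100
  pos 3: 100100 XOR 101011 = 001111
  pos 5: 111100 XOR 101011 = 010111
  pos 6: 101110 XOR 101011 = 000101
Remainder (last 5 bits) = 01010. This is the CRC / FCS.

01010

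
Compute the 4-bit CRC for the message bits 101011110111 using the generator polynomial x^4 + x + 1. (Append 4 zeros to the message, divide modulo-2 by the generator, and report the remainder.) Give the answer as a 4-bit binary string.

0011

Append 4 zeros: 1010111101110000. Divide by 10011 (XOR where the leading bit is 1):
  pos 0: 10101 XOR 10011 = 00110
  pos 2: 11011 XOR 10011 = 01000
  pos 3: 10001 XOR 10011 = 00010
  pos 6: 10011 XOR 10011 = 00000
  pos 11: 10000 XOR 10011 = 00011
Remainder (last 4 bits) = 0011. This is the CRC / FCS.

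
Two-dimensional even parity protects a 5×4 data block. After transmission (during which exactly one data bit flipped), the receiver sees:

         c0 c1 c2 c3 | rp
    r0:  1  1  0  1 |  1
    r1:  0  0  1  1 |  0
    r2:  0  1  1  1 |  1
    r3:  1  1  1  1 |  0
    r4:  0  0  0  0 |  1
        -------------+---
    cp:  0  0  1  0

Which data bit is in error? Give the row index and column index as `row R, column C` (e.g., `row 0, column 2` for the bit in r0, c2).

Recompute each row's even parity and compare to rp:
  r0: data parity 1, sent rp 1 → ok
  r1: data parity 0, sent rp 0 → ok
  r2: data parity 1, sent rp 1 → ok
  r3: data parity 0, sent rp 0 → ok
  r4: data parity 0, sent rp 1 → mismatch
Recompute each column's even parity and compare to cp:
  c0: data parity 0, sent cp 0 → ok
  c1: data parity 1, sent cp 0 → mismatch
  c2: data parity 1, sent cp 1 → ok
  c3: data parity 0, sent cp 0 → ok
Exactly one row (r4) and one column (c1) fail → the flipped bit is at their intersection.

row 4, column 1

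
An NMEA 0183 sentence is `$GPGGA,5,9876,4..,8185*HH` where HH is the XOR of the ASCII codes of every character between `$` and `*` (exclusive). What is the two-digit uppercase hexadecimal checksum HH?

XOR the ASCII codes of the payload characters:
  'G' = 0x47 → acc = 0x47
  'P' = 0x50 → acc = 0x17
  'G' = 0x47 → acc = 0x50
  'G' = 0x47 → acc = 0x17
  'A' = 0x41 → acc = 0x56
  ',' = 0x2C → acc = 0x7A
  '5' = 0x35 → acc = 0x4F
  ',' = 0x2C → acc = 0x63
  '9' = 0x39 → acc = 0x5A
  '8' = 0x38 → acc = 0x62
  '7' = 0x37 → acc = 0x55
  '6' = 0x36 → acc = 0x63
  ',' = 0x2C → acc = 0x4F
  '4' = 0x34 → acc = 0x7B
  '.' = 0x2E → acc = 0x55
  '.' = 0x2E → acc = 0x7B
  ',' = 0x2C → acc = 0x57
  '8' = 0x38 → acc = 0x6F
  '1' = 0x31 → acc = 0x5E
  '8' = 0x38 → acc = 0x66
  '5' = 0x35 → acc = 0x53
Checksum = 0x53.

53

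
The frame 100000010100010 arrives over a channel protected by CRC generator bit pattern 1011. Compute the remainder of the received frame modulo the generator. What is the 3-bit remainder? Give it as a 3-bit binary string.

Modulo-2 division of 100000010100010 by 1011:
  pos 0: 1000 XOR 1011 = 0011
  pos 2: 1100 XOR 1011 = 0111
  pos 3: 1110 XOR 1011 = 0101
  pos 4: 1011 XOR 1011 = 0000
  pos 9: 1000 XOR 1011 = 0011
  pos 11: 1110 XOR 1011 = 0101
Remainder = 101 (nonzero — an error is detected).

101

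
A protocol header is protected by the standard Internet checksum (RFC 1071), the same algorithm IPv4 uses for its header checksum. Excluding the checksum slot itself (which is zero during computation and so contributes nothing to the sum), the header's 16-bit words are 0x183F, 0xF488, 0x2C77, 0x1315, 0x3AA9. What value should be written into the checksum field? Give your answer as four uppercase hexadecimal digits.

One's-complement addition (fold any carry out of bit 15 back into bit 0):
  0x183F + 0xF488 = 0x10CC7 → wrap carry → 0x0CC8
  0x0CC8 + 0x2C77 = 0x0393F
  0x393F + 0x1315 = 0x04C54
  0x4C54 + 0x3AA9 = 0x086FD
One's-complement sum = 0x86FD.
Checksum = ~0x86FD & 0xFFFF = 0x7902.

7902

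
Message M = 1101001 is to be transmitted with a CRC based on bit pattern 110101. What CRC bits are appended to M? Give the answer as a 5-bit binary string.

01010

Append 5 zeros: 110100100000. Divide by 110101 (XOR where the leading bit is 1):
  pos 0: 110100 XOR 110101 = 000001
  pos 5: 110000 XOR 110101 = 000101
Remainder (last 5 bits) = 01010. This is the CRC / FCS.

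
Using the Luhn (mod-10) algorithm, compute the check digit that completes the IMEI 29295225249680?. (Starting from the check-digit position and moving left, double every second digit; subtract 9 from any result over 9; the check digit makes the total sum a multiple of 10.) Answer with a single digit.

6

Partial digits right→left: 0 8 6 9 4 2 5 2 2 5 9 2 9 2
Double every second digit counting from the check-digit position (so the 1st, 3rd, 5th, ... of the partial from the right).
  doubled (with −9 where >9): 0 3 8 1 4 9 9 → sum 34
  kept as-is: 8 9 2 2 5 2 2 → sum 30
Total = 34 + 30 = 64.
Check digit = (10 − (64 mod 10)) mod 10 = 6.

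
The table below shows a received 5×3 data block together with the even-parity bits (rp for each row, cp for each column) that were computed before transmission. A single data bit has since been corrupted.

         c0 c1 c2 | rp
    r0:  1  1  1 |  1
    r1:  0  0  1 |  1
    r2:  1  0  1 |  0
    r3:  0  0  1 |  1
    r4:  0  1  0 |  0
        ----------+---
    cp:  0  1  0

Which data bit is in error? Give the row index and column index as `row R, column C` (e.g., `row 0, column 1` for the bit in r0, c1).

Recompute each row's even parity and compare to rp:
  r0: data parity 1, sent rp 1 → ok
  r1: data parity 1, sent rp 1 → ok
  r2: data parity 0, sent rp 0 → ok
  r3: data parity 1, sent rp 1 → ok
  r4: data parity 1, sent rp 0 → mismatch
Recompute each column's even parity and compare to cp:
  c0: data parity 0, sent cp 0 → ok
  c1: data parity 0, sent cp 1 → mismatch
  c2: data parity 0, sent cp 0 → ok
Exactly one row (r4) and one column (c1) fail → the flipped bit is at their intersection.

row 4, column 1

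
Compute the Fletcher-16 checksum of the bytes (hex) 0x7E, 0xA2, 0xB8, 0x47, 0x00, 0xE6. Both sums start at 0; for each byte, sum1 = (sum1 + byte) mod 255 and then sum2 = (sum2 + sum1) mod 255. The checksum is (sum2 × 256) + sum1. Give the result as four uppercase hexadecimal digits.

C308

Running sums (mod 255):
  after byte 0 (0x7E): sum1=126, sum2=126
  after byte 1 (0xA2): sum1=33, sum2=159
  after byte 2 (0xB8): sum1=217, sum2=121
  after byte 3 (0x47): sum1=33, sum2=154
  after byte 4 (0x00): sum1=33, sum2=187
  after byte 5 (0xE6): sum1=8, sum2=195
Checksum = sum2·256 + sum1 = 195·256 + 8 = 49928 = 0xC308.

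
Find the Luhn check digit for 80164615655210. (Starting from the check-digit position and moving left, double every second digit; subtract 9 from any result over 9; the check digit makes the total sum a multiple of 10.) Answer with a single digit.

Partial digits right→left: 0 1 2 5 5 6 5 1 6 4 6 1 0 8
Double every second digit counting from the check-digit position (so the 1st, 3rd, 5th, ... of the partial from the right).
  doubled (with −9 where >9): 0 4 1 1 3 3 0 → sum 12
  kept as-is: 1 5 6 1 4 1 8 → sum 26
Total = 12 + 26 = 38.
Check digit = (10 − (38 mod 10)) mod 10 = 2.

2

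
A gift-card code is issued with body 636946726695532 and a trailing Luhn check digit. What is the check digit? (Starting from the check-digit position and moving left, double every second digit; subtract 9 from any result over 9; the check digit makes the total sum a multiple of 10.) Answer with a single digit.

Partial digits right→left: 2 3 5 5 9 6 6 2 7 6 4 9 6 3 6
Double every second digit counting from the check-digit position (so the 1st, 3rd, 5th, ... of the partial from the right).
  doubled (with −9 where >9): 4 1 9 3 5 8 3 3 → sum 36
  kept as-is: 3 5 6 2 6 9 3 → sum 34
Total = 36 + 34 = 70.
Check digit = (10 − (70 mod 10)) mod 10 = 0.

0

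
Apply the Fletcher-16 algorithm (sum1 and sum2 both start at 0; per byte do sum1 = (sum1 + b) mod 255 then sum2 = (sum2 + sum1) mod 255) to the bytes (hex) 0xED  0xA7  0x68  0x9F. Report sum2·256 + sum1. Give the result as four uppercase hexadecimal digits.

1F9D

Running sums (mod 255):
  after byte 0 (0xED): sum1=237, sum2=237
  after byte 1 (0xA7): sum1=149, sum2=131
  after byte 2 (0x68): sum1=253, sum2=129
  after byte 3 (0x9F): sum1=157, sum2=31
Checksum = sum2·256 + sum1 = 31·256 + 157 = 8093 = 0x1F9D.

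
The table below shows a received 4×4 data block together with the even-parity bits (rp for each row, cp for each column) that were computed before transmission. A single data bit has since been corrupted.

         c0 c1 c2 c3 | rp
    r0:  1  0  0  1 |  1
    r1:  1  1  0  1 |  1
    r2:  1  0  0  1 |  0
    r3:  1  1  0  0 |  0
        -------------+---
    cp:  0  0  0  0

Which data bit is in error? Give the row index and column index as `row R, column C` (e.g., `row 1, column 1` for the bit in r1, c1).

row 0, column 3

Recompute each row's even parity and compare to rp:
  r0: data parity 0, sent rp 1 → mismatch
  r1: data parity 1, sent rp 1 → ok
  r2: data parity 0, sent rp 0 → ok
  r3: data parity 0, sent rp 0 → ok
Recompute each column's even parity and compare to cp:
  c0: data parity 0, sent cp 0 → ok
  c1: data parity 0, sent cp 0 → ok
  c2: data parity 0, sent cp 0 → ok
  c3: data parity 1, sent cp 0 → mismatch
Exactly one row (r0) and one column (c3) fail → the flipped bit is at their intersection.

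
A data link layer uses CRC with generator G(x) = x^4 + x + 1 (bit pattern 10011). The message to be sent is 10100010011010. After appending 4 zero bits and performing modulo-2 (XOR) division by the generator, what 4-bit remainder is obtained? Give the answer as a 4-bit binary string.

Append 4 zeros: 101000100110100000. Divide by 10011 (XOR where the leading bit is 1):
  pos 0: 10100 XOR 10011 = 00111
  pos 2: 11101 XOR 10011 = 01110
  pos 3: 11100 XOR 10011 = 01111
  pos 4: 11110 XOR 10011 = 01101
  pos 5: 11011 XOR 10011 = 01000
  pos 6: 10001 XOR 10011 = 00010
  pos 9: 10010 XOR 10011 = 00001
  pos 13: 10000 XOR 10011 = 00011
Remainder (last 4 bits) = 0011. This is the CRC / FCS.

0011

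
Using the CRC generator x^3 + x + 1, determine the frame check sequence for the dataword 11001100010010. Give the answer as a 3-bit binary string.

Append 3 zeros: 11001100010010000. Divide by 1011 (XOR where the leading bit is 1):
  pos 0: 1100 XOR 1011 = 0111
  pos 1: 1111 XOR 1011 = 0100
  pos 2: 1001 XOR 1011 = 0010
  pos 4: 1000 XOR 1011 = 0011
  pos 6: 1101 XOR 1011 = 0110
  pos 7: 1100 XOR 1011 = 0111
  pos 8: 1110 XOR 1011 = 0101
  pos 9: 1011 XOR 1011 = 0000
Remainder (last 3 bits) = 000. This is the CRC / FCS.

000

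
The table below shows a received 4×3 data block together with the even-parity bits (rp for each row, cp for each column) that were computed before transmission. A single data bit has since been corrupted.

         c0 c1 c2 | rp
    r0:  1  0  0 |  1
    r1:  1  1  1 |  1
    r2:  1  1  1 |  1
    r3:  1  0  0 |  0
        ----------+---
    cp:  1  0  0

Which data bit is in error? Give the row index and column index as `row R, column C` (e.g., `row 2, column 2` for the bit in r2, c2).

row 3, column 0

Recompute each row's even parity and compare to rp:
  r0: data parity 1, sent rp 1 → ok
  r1: data parity 1, sent rp 1 → ok
  r2: data parity 1, sent rp 1 → ok
  r3: data parity 1, sent rp 0 → mismatch
Recompute each column's even parity and compare to cp:
  c0: data parity 0, sent cp 1 → mismatch
  c1: data parity 0, sent cp 0 → ok
  c2: data parity 0, sent cp 0 → ok
Exactly one row (r3) and one column (c0) fail → the flipped bit is at their intersection.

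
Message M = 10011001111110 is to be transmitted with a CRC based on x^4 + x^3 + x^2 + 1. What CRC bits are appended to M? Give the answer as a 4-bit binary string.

0001

Append 4 zeros: 100110011111100000. Divide by 11101 (XOR where the leading bit is 1):
  pos 0: 10011 XOR 11101 = 01110
  pos 1: 11100 XOR 11101 = 00001
  pos 5: 10111 XOR 11101 = 01010
  pos 6: 10101 XOR 11101 = 01000
  pos 7: 10001 XOR 11101 = 01100
  pos 8: 11001 XOR 11101 = 00100
  pos 10: 10000 XOR 11101 = 01101
  pos 11: 11010 XOR 11101 = 00111
  pos 13: 11100 XOR 11101 = 00001
Remainder (last 4 bits) = 0001. This is the CRC / FCS.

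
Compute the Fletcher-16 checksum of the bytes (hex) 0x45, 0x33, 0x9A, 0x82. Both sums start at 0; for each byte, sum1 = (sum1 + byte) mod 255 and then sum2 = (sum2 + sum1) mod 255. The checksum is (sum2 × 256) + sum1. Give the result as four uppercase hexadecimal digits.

6695

Running sums (mod 255):
  after byte 0 (0x45): sum1=69, sum2=69
  after byte 1 (0x33): sum1=120, sum2=189
  after byte 2 (0x9A): sum1=19, sum2=208
  after byte 3 (0x82): sum1=149, sum2=102
Checksum = sum2·256 + sum1 = 102·256 + 149 = 26261 = 0x6695.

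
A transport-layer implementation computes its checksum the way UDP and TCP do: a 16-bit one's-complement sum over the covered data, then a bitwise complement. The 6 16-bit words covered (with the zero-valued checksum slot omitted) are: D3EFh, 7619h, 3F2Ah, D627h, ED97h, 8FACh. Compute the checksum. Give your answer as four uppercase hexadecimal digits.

2360

One's-complement addition (fold any carry out of bit 15 back into bit 0):
  0xD3EF + 0x7619 = 0x14A08 → wrap carry → 0x4A09
  0x4A09 + 0x3F2A = 0x08933
  0x8933 + 0xD627 = 0x15F5A → wrap carry → 0x5F5B
  0x5F5B + 0xED97 = 0x14CF2 → wrap carry → 0x4CF3
  0x4CF3 + 0x8FAC = 0x0DC9F
One's-complement sum = 0xDC9F.
Checksum = ~0xDC9F & 0xFFFF = 0x2360.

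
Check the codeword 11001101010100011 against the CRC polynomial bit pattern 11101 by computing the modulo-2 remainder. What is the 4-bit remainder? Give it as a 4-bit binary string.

Modulo-2 division of 11001101010100011 by 11101:
  pos 0: 11001 XOR 11101 = 00100
  pos 2: 10010 XOR 11101 = 01111
  pos 3: 11111 XOR 11101 = 00010
  pos 6: 10010 XOR 11101 = 01111
  pos 7: 11111 XOR 11101 = 00010
  pos 10: 10000 XOR 11101 = 01101
  pos 11: 11011 XOR 11101 = 00110
Remainder = 1101 (nonzero — an error is detected).

1101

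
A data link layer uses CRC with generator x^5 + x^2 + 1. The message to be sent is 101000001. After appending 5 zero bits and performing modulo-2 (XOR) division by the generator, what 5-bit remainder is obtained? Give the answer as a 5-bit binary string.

Append 5 zeros: 10100000100000. Divide by 100101 (XOR where the leading bit is 1):
  pos 0: 101000 XOR 100101 = 001101
  pos 2: 110100 XOR 100101 = 010001
  pos 3: 100011 XOR 100101 = 000110
  pos 6: 110000 XOR 100101 = 010101
  pos 7: 101010 XOR 100101 = 001111
Remainder (last 5 bits) = 11110. This is the CRC / FCS.

11110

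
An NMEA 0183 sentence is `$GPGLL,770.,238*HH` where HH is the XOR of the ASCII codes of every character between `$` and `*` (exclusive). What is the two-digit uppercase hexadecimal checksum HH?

77

XOR the ASCII codes of the payload characters:
  'G' = 0x47 → acc = 0x47
  'P' = 0x50 → acc = 0x17
  'G' = 0x47 → acc = 0x50
  'L' = 0x4C → acc = 0x1C
  'L' = 0x4C → acc = 0x50
  ',' = 0x2C → acc = 0x7C
  '7' = 0x37 → acc = 0x4B
  '7' = 0x37 → acc = 0x7C
  '0' = 0x30 → acc = 0x4C
  '.' = 0x2E → acc = 0x62
  ',' = 0x2C → acc = 0x4E
  '2' = 0x32 → acc = 0x7C
  '3' = 0x33 → acc = 0x4F
  '8' = 0x38 → acc = 0x77
Checksum = 0x77.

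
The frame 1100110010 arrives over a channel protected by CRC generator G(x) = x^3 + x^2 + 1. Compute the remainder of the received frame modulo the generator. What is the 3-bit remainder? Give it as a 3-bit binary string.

Modulo-2 division of 1100110010 by 1101:
  pos 0: 1100 XOR 1101 = 0001
  pos 3: 1110 XOR 1101 = 0011
  pos 5: 1101 XOR 1101 = 0000
Remainder = 000 (zero — the frame passes the CRC check).

000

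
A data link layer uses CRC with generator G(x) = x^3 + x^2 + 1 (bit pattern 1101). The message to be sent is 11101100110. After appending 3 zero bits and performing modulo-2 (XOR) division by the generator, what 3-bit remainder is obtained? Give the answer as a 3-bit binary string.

Append 3 zeros: 11101100110000. Divide by 1101 (XOR where the leading bit is 1):
  pos 0: 1110 XOR 1101 = 0011
  pos 2: 1111 XOR 1101 = 0010
  pos 4: 1000 XOR 1101 = 0101
  pos 5: 1011 XOR 1101 = 0110
  pos 6: 1101 XOR 1101 = 0000
Remainder (last 3 bits) = 000. This is the CRC / FCS.

000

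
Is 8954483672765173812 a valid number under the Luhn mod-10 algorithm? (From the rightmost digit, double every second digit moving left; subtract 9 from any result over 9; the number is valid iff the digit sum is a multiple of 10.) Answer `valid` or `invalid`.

valid

From the right, keep odd positions and double even positions (subtract 9 from any doubled value over 9):
  doubled (positions 2,4,...): 2 6 2 3 4 3 7 8 9 → sum 44
  kept (positions 1,3,...): 2 8 7 5 7 7 3 4 5 8 → sum 56
Total = 100.
100 mod 10 = 0, so the number is valid.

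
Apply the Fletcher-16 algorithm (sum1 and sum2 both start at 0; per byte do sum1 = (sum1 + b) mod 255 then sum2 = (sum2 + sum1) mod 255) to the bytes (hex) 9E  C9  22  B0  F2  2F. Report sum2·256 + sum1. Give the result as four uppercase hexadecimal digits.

585D

Running sums (mod 255):
  after byte 0 (9E): sum1=158, sum2=158
  after byte 1 (C9): sum1=104, sum2=7
  after byte 2 (22): sum1=138, sum2=145
  after byte 3 (B0): sum1=59, sum2=204
  after byte 4 (F2): sum1=46, sum2=250
  after byte 5 (2F): sum1=93, sum2=88
Checksum = sum2·256 + sum1 = 88·256 + 93 = 22621 = 0x585D.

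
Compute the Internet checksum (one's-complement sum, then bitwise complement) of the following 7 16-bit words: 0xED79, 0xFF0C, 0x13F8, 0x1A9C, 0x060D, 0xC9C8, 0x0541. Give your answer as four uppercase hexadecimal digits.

One's-complement addition (fold any carry out of bit 15 back into bit 0):
  0xED79 + 0xFF0C = 0x1EC85 → wrap carry → 0xEC86
  0xEC86 + 0x13F8 = 0x1007E → wrap carry → 0x007F
  0x007F + 0x1A9C = 0x01B1B
  0x1B1B + 0x060D = 0x02128
  0x2128 + 0xC9C8 = 0x0EAF0
  0xEAF0 + 0x0541 = 0x0F031
One's-complement sum = 0xF031.
Checksum = ~0xF031 & 0xFFFF = 0x0FCE.

0FCE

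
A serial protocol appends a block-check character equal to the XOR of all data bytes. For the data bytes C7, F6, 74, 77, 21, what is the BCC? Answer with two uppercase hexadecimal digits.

13

XOR the bytes together:
  start with 0xC7
  0xC7 ⊕ 0xF6 = 0x31
  0x31 ⊕ 0x74 = 0x45
  0x45 ⊕ 0x77 = 0x32
  0x32 ⊕ 0x21 = 0x13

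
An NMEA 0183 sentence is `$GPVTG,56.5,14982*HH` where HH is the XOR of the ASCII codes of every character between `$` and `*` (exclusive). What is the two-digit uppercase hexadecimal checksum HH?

XOR the ASCII codes of the payload characters:
  'G' = 0x47 → acc = 0x47
  'P' = 0x50 → acc = 0x17
  'V' = 0x56 → acc = 0x41
  'T' = 0x54 → acc = 0x15
  'G' = 0x47 → acc = 0x52
  ',' = 0x2C → acc = 0x7E
  '5' = 0x35 → acc = 0x4B
  '6' = 0x36 → acc = 0x7D
  '.' = 0x2E → acc = 0x53
  '5' = 0x35 → acc = 0x66
  ',' = 0x2C → acc = 0x4A
  '1' = 0x31 → acc = 0x7B
  '4' = 0x34 → acc = 0x4F
  '9' = 0x39 → acc = 0x76
  '8' = 0x38 → acc = 0x4E
  '2' = 0x32 → acc = 0x7C
Checksum = 0x7C.

7C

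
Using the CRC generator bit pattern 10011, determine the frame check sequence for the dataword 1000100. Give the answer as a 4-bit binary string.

Append 4 zeros: 10001000000. Divide by 10011 (XOR where the leading bit is 1):
  pos 0: 10001 XOR 10011 = 00010
  pos 3: 10000 XOR 10011 = 00011
  pos 6: 11000 XOR 10011 = 01011
Remainder (last 4 bits) = 1011. This is the CRC / FCS.

1011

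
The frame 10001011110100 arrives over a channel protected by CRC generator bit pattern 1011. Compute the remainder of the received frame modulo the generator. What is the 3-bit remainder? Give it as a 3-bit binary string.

000

Modulo-2 division of 10001011110100 by 1011:
  pos 0: 1000 XOR 1011 = 0011
  pos 2: 1110 XOR 1011 = 0101
  pos 3: 1011 XOR 1011 = 0000
  pos 7: 1110 XOR 1011 = 0101
  pos 8: 1011 XOR 1011 = 0000
Remainder = 000 (zero — the frame passes the CRC check).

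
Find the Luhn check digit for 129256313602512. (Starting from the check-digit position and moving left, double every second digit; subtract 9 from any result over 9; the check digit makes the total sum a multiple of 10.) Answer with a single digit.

1

Partial digits right→left: 2 1 5 2 0 6 3 1 3 6 5 2 9 2 1
Double every second digit counting from the check-digit position (so the 1st, 3rd, 5th, ... of the partial from the right).
  doubled (with −9 where >9): 4 1 0 6 6 1 9 2 → sum 29
  kept as-is: 1 2 6 1 6 2 2 → sum 20
Total = 29 + 20 = 49.
Check digit = (10 − (49 mod 10)) mod 10 = 1.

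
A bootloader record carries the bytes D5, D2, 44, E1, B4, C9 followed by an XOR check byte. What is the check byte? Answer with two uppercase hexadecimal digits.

DF

XOR the bytes together:
  start with 0xD5
  0xD5 ⊕ 0xD2 = 0x07
  0x07 ⊕ 0x44 = 0x43
  0x43 ⊕ 0xE1 = 0xA2
  0xA2 ⊕ 0xB4 = 0x16
  0x16 ⊕ 0xC9 = 0xDF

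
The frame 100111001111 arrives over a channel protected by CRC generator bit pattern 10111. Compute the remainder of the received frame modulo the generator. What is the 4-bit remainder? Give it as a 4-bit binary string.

Modulo-2 division of 100111001111 by 10111:
  pos 0: 10011 XOR 10111 = 00100
  pos 2: 10010 XOR 10111 = 00101
  pos 4: 10101 XOR 10111 = 00010
  pos 7: 10111 XOR 10111 = 00000
Remainder = 0000 (zero — the frame passes the CRC check).

0000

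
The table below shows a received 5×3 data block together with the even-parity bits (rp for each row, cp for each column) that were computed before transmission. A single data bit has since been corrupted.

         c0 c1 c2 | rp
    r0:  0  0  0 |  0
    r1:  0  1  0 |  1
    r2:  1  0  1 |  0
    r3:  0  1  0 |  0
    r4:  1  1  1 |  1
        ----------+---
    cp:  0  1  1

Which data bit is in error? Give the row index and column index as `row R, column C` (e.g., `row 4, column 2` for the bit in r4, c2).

row 3, column 2

Recompute each row's even parity and compare to rp:
  r0: data parity 0, sent rp 0 → ok
  r1: data parity 1, sent rp 1 → ok
  r2: data parity 0, sent rp 0 → ok
  r3: data parity 1, sent rp 0 → mismatch
  r4: data parity 1, sent rp 1 → ok
Recompute each column's even parity and compare to cp:
  c0: data parity 0, sent cp 0 → ok
  c1: data parity 1, sent cp 1 → ok
  c2: data parity 0, sent cp 1 → mismatch
Exactly one row (r3) and one column (c2) fail → the flipped bit is at their intersection.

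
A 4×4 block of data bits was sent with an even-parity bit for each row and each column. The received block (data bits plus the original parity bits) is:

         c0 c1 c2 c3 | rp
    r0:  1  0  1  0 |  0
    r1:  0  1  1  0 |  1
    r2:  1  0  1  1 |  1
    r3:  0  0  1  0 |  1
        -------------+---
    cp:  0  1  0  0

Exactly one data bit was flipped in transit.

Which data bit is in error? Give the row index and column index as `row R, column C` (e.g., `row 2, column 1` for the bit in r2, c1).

Recompute each row's even parity and compare to rp:
  r0: data parity 0, sent rp 0 → ok
  r1: data parity 0, sent rp 1 → mismatch
  r2: data parity 1, sent rp 1 → ok
  r3: data parity 1, sent rp 1 → ok
Recompute each column's even parity and compare to cp:
  c0: data parity 0, sent cp 0 → ok
  c1: data parity 1, sent cp 1 → ok
  c2: data parity 0, sent cp 0 → ok
  c3: data parity 1, sent cp 0 → mismatch
Exactly one row (r1) and one column (c3) fail → the flipped bit is at their intersection.

row 1, column 3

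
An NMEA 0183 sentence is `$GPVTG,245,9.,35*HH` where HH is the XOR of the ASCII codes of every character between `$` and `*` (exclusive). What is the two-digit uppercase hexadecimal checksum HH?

XOR the ASCII codes of the payload characters:
  'G' = 0x47 → acc = 0x47
  'P' = 0x50 → acc = 0x17
  'V' = 0x56 → acc = 0x41
  'T' = 0x54 → acc = 0x15
  'G' = 0x47 → acc = 0x52
  ',' = 0x2C → acc = 0x7E
  '2' = 0x32 → acc = 0x4C
  '4' = 0x34 → acc = 0x78
  '5' = 0x35 → acc = 0x4D
  ',' = 0x2C → acc = 0x61
  '9' = 0x39 → acc = 0x58
  '.' = 0x2E → acc = 0x76
  ',' = 0x2C → acc = 0x5A
  '3' = 0x33 → acc = 0x69
  '5' = 0x35 → acc = 0x5C
Checksum = 0x5C.

5C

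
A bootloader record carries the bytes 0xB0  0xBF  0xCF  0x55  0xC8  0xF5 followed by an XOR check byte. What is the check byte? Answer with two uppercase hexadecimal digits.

A8

XOR the bytes together:
  start with 0xB0
  0xB0 ⊕ 0xBF = 0x0F
  0x0F ⊕ 0xCF = 0xC0
  0xC0 ⊕ 0x55 = 0x95
  0x95 ⊕ 0xC8 = 0x5D
  0x5D ⊕ 0xF5 = 0xA8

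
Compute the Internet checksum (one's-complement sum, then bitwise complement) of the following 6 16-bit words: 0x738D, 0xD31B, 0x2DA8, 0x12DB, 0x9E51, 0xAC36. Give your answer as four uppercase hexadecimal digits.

2E4B

One's-complement addition (fold any carry out of bit 15 back into bit 0):
  0x738D + 0xD31B = 0x146A8 → wrap carry → 0x46A9
  0x46A9 + 0x2DA8 = 0x07451
  0x7451 + 0x12DB = 0x0872C
  0x872C + 0x9E51 = 0x1257D → wrap carry → 0x257E
  0x257E + 0xAC36 = 0x0D1B4
One's-complement sum = 0xD1B4.
Checksum = ~0xD1B4 & 0xFFFF = 0x2E4B.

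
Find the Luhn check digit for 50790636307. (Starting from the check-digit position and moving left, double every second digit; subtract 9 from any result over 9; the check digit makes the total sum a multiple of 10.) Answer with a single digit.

6

Partial digits right→left: 7 0 3 6 3 6 0 9 7 0 5
Double every second digit counting from the check-digit position (so the 1st, 3rd, 5th, ... of the partial from the right).
  doubled (with −9 where >9): 5 6 6 0 5 1 → sum 23
  kept as-is: 0 6 6 9 0 → sum 21
Total = 23 + 21 = 44.
Check digit = (10 − (44 mod 10)) mod 10 = 6.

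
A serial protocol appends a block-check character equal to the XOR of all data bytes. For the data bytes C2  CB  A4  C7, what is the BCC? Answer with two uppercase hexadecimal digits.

XOR the bytes together:
  start with 0xC2
  0xC2 ⊕ 0xCB = 0x09
  0x09 ⊕ 0xA4 = 0xAD
  0xAD ⊕ 0xC7 = 0x6A

6A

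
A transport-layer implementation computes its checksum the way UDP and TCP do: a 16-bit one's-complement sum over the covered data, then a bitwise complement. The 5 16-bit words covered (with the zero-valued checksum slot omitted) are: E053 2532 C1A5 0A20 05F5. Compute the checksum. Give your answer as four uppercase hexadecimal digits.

28BF

One's-complement addition (fold any carry out of bit 15 back into bit 0):
  0xE053 + 0x2532 = 0x10585 → wrap carry → 0x0586
  0x0586 + 0xC1A5 = 0x0C72B
  0xC72B + 0x0A20 = 0x0D14B
  0xD14B + 0x05F5 = 0x0D740
One's-complement sum = 0xD740.
Checksum = ~0xD740 & 0xFFFF = 0x28BF.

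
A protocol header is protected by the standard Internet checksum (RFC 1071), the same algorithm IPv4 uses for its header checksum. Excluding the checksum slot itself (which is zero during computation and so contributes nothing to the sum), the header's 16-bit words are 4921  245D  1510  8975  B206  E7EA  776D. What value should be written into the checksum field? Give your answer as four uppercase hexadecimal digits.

One's-complement addition (fold any carry out of bit 15 back into bit 0):
  0x4921 + 0x245D = 0x06D7E
  0x6D7E + 0x1510 = 0x0828E
  0x828E + 0x8975 = 0x10C03 → wrap carry → 0x0C04
  0x0C04 + 0xB206 = 0x0BE0A
  0xBE0A + 0xE7EA = 0x1A5F4 → wrap carry → 0xA5F5
  0xA5F5 + 0x776D = 0x11D62 → wrap carry → 0x1D63
One's-complement sum = 0x1D63.
Checksum = ~0x1D63 & 0xFFFF = 0xE29C.

E29C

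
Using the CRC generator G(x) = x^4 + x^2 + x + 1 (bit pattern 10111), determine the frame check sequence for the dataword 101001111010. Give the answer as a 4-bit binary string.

Append 4 zeros: 1010011110100000. Divide by 10111 (XOR where the leading bit is 1):
  pos 0: 10100 XOR 10111 = 00011
  pos 3: 11111 XOR 10111 = 01000
  pos 4: 10001 XOR 10111 = 00110
  pos 6: 11001 XOR 10111 = 01110
  pos 7: 11100 XOR 10111 = 01011
  pos 8: 10110 XOR 10111 = 00001
Remainder (last 4 bits) = 1000. This is the CRC / FCS.

1000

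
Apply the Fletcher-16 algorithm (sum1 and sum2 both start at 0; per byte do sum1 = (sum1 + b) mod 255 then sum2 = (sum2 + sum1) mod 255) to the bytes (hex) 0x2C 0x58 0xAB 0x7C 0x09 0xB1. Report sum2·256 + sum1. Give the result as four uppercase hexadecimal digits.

Running sums (mod 255):
  after byte 0 (0x2C): sum1=44, sum2=44
  after byte 1 (0x58): sum1=132, sum2=176
  after byte 2 (0xAB): sum1=48, sum2=224
  after byte 3 (0x7C): sum1=172, sum2=141
  after byte 4 (0x09): sum1=181, sum2=67
  after byte 5 (0xB1): sum1=103, sum2=170
Checksum = sum2·256 + sum1 = 170·256 + 103 = 43623 = 0xAA67.

AA67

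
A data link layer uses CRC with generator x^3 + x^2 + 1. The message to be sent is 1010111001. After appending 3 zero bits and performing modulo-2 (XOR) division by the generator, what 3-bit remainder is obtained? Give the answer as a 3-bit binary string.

Append 3 zeros: 1010111001000. Divide by 1101 (XOR where the leading bit is 1):
  pos 0: 1010 XOR 1101 = 0111
  pos 1: 1111 XOR 1101 = 0010
  pos 3: 1011 XOR 1101 = 0110
  pos 4: 1100 XOR 1101 = 0001
  pos 7: 1010 XOR 1101 = 0111
  pos 8: 1110 XOR 1101 = 0011
Remainder (last 3 bits) = 110. This is the CRC / FCS.

110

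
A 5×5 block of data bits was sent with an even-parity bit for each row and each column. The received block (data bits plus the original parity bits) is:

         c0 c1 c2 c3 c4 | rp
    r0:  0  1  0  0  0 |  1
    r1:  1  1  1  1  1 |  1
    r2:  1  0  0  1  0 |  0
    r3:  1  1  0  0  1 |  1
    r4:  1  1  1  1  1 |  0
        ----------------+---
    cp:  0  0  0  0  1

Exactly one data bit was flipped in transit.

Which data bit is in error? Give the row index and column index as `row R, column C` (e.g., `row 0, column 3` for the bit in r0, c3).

Recompute each row's even parity and compare to rp:
  r0: data parity 1, sent rp 1 → ok
  r1: data parity 1, sent rp 1 → ok
  r2: data parity 0, sent rp 0 → ok
  r3: data parity 1, sent rp 1 → ok
  r4: data parity 1, sent rp 0 → mismatch
Recompute each column's even parity and compare to cp:
  c0: data parity 0, sent cp 0 → ok
  c1: data parity 0, sent cp 0 → ok
  c2: data parity 0, sent cp 0 → ok
  c3: data parity 1, sent cp 0 → mismatch
  c4: data parity 1, sent cp 1 → ok
Exactly one row (r4) and one column (c3) fail → the flipped bit is at their intersection.

row 4, column 3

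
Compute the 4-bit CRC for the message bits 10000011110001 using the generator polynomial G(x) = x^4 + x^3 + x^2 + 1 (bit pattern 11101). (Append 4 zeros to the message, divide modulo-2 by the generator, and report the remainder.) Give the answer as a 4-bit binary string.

Append 4 zeros: 100000111100010000. Divide by 11101 (XOR where the leading bit is 1):
  pos 0: 10000 XOR 11101 = 01101
  pos 1: 11010 XOR 11101 = 00111
  pos 3: 11111 XOR 11101 = 00010
  pos 6: 10110 XOR 11101 = 01011
  pos 7: 10110 XOR 11101 = 01011
  pos 8: 10110 XOR 11101 = 01011
  pos 9: 10111 XOR 11101 = 01010
  pos 10: 10100 XOR 11101 = 01001
  pos 11: 10010 XOR 11101 = 01111
  pos 12: 11110 XOR 11101 = 00011
Remainder (last 4 bits) = 0110. This is the CRC / FCS.

0110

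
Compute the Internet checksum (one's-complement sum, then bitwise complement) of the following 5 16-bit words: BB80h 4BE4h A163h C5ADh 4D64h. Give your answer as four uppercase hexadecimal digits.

4425

One's-complement addition (fold any carry out of bit 15 back into bit 0):
  0xBB80 + 0x4BE4 = 0x10764 → wrap carry → 0x0765
  0x0765 + 0xA163 = 0x0A8C8
  0xA8C8 + 0xC5AD = 0x16E75 → wrap carry → 0x6E76
  0x6E76 + 0x4D64 = 0x0BBDA
One's-complement sum = 0xBBDA.
Checksum = ~0xBBDA & 0xFFFF = 0x4425.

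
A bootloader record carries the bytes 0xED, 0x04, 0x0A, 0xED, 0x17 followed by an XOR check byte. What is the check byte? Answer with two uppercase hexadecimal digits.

19

XOR the bytes together:
  start with 0xED
  0xED ⊕ 0x04 = 0xE9
  0xE9 ⊕ 0x0A = 0xE3
  0xE3 ⊕ 0xED = 0x0E
  0x0E ⊕ 0x17 = 0x19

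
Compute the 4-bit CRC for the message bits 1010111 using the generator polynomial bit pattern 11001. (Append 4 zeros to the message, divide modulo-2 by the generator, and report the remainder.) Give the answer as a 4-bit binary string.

1001

Append 4 zeros: 10101110000. Divide by 11001 (XOR where the leading bit is 1):
  pos 0: 10101 XOR 11001 = 01100
  pos 1: 11001 XOR 11001 = 00000
  pos 6: 10000 XOR 11001 = 01001
Remainder (last 4 bits) = 1001. This is the CRC / FCS.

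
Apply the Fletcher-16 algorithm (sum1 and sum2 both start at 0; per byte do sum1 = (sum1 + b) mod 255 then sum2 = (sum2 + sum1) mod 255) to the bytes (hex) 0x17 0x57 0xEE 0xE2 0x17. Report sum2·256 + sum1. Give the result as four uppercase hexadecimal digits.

Running sums (mod 255):
  after byte 0 (0x17): sum1=23, sum2=23
  after byte 1 (0x57): sum1=110, sum2=133
  after byte 2 (0xEE): sum1=93, sum2=226
  after byte 3 (0xE2): sum1=64, sum2=35
  after byte 4 (0x17): sum1=87, sum2=122
Checksum = sum2·256 + sum1 = 122·256 + 87 = 31319 = 0x7A57.

7A57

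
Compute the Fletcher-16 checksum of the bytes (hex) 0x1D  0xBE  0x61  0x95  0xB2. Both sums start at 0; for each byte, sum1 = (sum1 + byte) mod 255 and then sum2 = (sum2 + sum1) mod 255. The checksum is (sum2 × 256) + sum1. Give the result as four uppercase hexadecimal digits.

Running sums (mod 255):
  after byte 0 (0x1D): sum1=29, sum2=29
  after byte 1 (0xBE): sum1=219, sum2=248
  after byte 2 (0x61): sum1=61, sum2=54
  after byte 3 (0x95): sum1=210, sum2=9
  after byte 4 (0xB2): sum1=133, sum2=142
Checksum = sum2·256 + sum1 = 142·256 + 133 = 36485 = 0x8E85.

8E85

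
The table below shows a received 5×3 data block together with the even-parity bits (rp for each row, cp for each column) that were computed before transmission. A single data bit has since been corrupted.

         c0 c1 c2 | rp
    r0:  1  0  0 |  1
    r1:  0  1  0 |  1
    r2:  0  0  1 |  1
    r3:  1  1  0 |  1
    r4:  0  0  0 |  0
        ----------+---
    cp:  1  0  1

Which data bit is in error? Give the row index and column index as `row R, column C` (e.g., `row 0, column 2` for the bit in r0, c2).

Recompute each row's even parity and compare to rp:
  r0: data parity 1, sent rp 1 → ok
  r1: data parity 1, sent rp 1 → ok
  r2: data parity 1, sent rp 1 → ok
  r3: data parity 0, sent rp 1 → mismatch
  r4: data parity 0, sent rp 0 → ok
Recompute each column's even parity and compare to cp:
  c0: data parity 0, sent cp 1 → mismatch
  c1: data parity 0, sent cp 0 → ok
  c2: data parity 1, sent cp 1 → ok
Exactly one row (r3) and one column (c0) fail → the flipped bit is at their intersection.

row 3, column 0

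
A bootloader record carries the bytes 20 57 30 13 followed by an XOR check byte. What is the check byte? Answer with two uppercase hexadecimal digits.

54

XOR the bytes together:
  start with 0x20
  0x20 ⊕ 0x57 = 0x77
  0x77 ⊕ 0x30 = 0x47
  0x47 ⊕ 0x13 = 0x54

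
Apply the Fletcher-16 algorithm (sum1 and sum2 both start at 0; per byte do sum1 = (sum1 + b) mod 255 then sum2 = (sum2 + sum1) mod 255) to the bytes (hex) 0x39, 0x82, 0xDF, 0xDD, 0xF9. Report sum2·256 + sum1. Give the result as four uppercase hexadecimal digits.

7D73

Running sums (mod 255):
  after byte 0 (0x39): sum1=57, sum2=57
  after byte 1 (0x82): sum1=187, sum2=244
  after byte 2 (0xDF): sum1=155, sum2=144
  after byte 3 (0xDD): sum1=121, sum2=10
  after byte 4 (0xF9): sum1=115, sum2=125
Checksum = sum2·256 + sum1 = 125·256 + 115 = 32115 = 0x7D73.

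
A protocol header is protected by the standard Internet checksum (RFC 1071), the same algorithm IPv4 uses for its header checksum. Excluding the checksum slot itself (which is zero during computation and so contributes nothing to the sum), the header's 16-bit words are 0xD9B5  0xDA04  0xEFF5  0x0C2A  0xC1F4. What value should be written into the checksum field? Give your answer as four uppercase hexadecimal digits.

One's-complement addition (fold any carry out of bit 15 back into bit 0):
  0xD9B5 + 0xDA04 = 0x1B3B9 → wrap carry → 0xB3BA
  0xB3BA + 0xEFF5 = 0x1A3AF → wrap carry → 0xA3B0
  0xA3B0 + 0x0C2A = 0x0AFDA
  0xAFDA + 0xC1F4 = 0x171CE → wrap carry → 0x71CF
One's-complement sum = 0x71CF.
Checksum = ~0x71CF & 0xFFFF = 0x8E30.

8E30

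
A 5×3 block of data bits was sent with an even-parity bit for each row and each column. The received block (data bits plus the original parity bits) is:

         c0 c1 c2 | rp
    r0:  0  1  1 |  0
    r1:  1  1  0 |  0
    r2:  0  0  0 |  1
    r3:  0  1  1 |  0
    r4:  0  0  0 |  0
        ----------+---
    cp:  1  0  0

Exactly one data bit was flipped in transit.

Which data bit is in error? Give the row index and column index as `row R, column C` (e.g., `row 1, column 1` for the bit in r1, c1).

Recompute each row's even parity and compare to rp:
  r0: data parity 0, sent rp 0 → ok
  r1: data parity 0, sent rp 0 → ok
  r2: data parity 0, sent rp 1 → mismatch
  r3: data parity 0, sent rp 0 → ok
  r4: data parity 0, sent rp 0 → ok
Recompute each column's even parity and compare to cp:
  c0: data parity 1, sent cp 1 → ok
  c1: data parity 1, sent cp 0 → mismatch
  c2: data parity 0, sent cp 0 → ok
Exactly one row (r2) and one column (c1) fail → the flipped bit is at their intersection.

row 2, column 1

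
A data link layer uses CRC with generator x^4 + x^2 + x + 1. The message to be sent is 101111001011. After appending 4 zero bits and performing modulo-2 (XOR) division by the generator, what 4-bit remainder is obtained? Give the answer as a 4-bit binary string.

0000

Append 4 zeros: 1011110010110000. Divide by 10111 (XOR where the leading bit is 1):
  pos 0: 10111 XOR 10111 = 00000
  pos 5: 10010 XOR 10111 = 00101
  pos 7: 10111 XOR 10111 = 00000
Remainder (last 4 bits) = 0000. This is the CRC / FCS.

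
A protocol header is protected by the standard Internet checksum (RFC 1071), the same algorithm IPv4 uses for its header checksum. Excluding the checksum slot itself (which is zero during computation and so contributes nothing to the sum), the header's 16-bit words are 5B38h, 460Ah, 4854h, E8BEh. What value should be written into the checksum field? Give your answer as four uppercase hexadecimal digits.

One's-complement addition (fold any carry out of bit 15 back into bit 0):
  0x5B38 + 0x460A = 0x0A142
  0xA142 + 0x4854 = 0x0E996
  0xE996 + 0xE8BE = 0x1D254 → wrap carry → 0xD255
One's-complement sum = 0xD255.
Checksum = ~0xD255 & 0xFFFF = 0x2DAA.

2DAA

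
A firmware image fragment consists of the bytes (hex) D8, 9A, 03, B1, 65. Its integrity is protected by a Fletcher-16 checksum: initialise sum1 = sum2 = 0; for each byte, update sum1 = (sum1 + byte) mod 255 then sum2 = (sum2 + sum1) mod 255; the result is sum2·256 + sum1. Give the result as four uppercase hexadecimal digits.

Running sums (mod 255):
  after byte 0 (D8): sum1=216, sum2=216
  after byte 1 (9A): sum1=115, sum2=76
  after byte 2 (03): sum1=118, sum2=194
  after byte 3 (B1): sum1=40, sum2=234
  after byte 4 (65): sum1=141, sum2=120
Checksum = sum2·256 + sum1 = 120·256 + 141 = 30861 = 0x788D.

788D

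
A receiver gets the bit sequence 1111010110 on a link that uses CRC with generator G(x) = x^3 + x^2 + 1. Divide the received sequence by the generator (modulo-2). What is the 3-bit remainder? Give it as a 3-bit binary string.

Modulo-2 division of 1111010110 by 1101:
  pos 0: 1111 XOR 1101 = 0010
  pos 2: 1001 XOR 1101 = 0100
  pos 3: 1000 XOR 1101 = 0101
  pos 4: 1011 XOR 1101 = 0110
  pos 5: 1101 XOR 1101 = 0000
Remainder = 000 (zero — the frame passes the CRC check).

000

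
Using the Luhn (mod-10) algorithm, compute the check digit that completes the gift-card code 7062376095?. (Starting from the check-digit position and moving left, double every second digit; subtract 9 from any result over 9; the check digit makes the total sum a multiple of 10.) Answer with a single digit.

9

Partial digits right→left: 5 9 0 6 7 3 2 6 0 7
Double every second digit counting from the check-digit position (so the 1st, 3rd, 5th, ... of the partial from the right).
  doubled (with −9 where >9): 1 0 5 4 0 → sum 10
  kept as-is: 9 6 3 6 7 → sum 31
Total = 10 + 31 = 41.
Check digit = (10 − (41 mod 10)) mod 10 = 9.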